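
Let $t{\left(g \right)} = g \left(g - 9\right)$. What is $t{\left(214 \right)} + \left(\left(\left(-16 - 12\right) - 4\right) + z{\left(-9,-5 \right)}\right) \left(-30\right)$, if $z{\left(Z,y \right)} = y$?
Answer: $44980$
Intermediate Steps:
$t{\left(g \right)} = g \left(-9 + g\right)$ ($t{\left(g \right)} = g \left(g - 9\right) = g \left(-9 + g\right)$)
$t{\left(214 \right)} + \left(\left(\left(-16 - 12\right) - 4\right) + z{\left(-9,-5 \right)}\right) \left(-30\right) = 214 \left(-9 + 214\right) + \left(\left(\left(-16 - 12\right) - 4\right) - 5\right) \left(-30\right) = 214 \cdot 205 + \left(\left(-28 - 4\right) - 5\right) \left(-30\right) = 43870 + \left(-32 - 5\right) \left(-30\right) = 43870 - -1110 = 43870 + 1110 = 44980$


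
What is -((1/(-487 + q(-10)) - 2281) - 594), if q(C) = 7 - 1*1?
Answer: 1382876/481 ≈ 2875.0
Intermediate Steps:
q(C) = 6 (q(C) = 7 - 1 = 6)
-((1/(-487 + q(-10)) - 2281) - 594) = -((1/(-487 + 6) - 2281) - 594) = -((1/(-481) - 2281) - 594) = -((-1/481 - 2281) - 594) = -(-1097162/481 - 594) = -1*(-1382876/481) = 1382876/481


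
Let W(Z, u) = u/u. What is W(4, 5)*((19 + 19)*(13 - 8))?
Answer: 190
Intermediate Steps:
W(Z, u) = 1
W(4, 5)*((19 + 19)*(13 - 8)) = 1*((19 + 19)*(13 - 8)) = 1*(38*5) = 1*190 = 190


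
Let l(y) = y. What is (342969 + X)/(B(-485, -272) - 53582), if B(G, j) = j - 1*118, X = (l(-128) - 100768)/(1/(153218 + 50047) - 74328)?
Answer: -5181692507133951/815424137760268 ≈ -6.3546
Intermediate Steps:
X = 20508625440/15108280919 (X = (-128 - 100768)/(1/(153218 + 50047) - 74328) = -100896/(1/203265 - 74328) = -100896/(-15108280919/203265) = -100896*(-203265/15108280919) = 20508625440/15108280919 ≈ 1.3574)
B(G, j) = -118 + j (B(G, j) = j - 118 = -118 + j)
(342969 + X)/(B(-485, -272) - 53582) = (342969 + 20508625440/15108280919)/((-118 - 272) - 53582) = 5181692507133951/(15108280919*(-390 - 53582)) = (5181692507133951/15108280919)/(-53972) = (5181692507133951/15108280919)*(-1/53972) = -5181692507133951/815424137760268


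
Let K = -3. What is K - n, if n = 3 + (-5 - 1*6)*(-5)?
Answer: -61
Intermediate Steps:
n = 58 (n = 3 + (-5 - 6)*(-5) = 3 - 11*(-5) = 3 + 55 = 58)
K - n = -3 - 1*58 = -3 - 58 = -61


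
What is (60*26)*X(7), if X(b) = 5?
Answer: 7800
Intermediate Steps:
(60*26)*X(7) = (60*26)*5 = 1560*5 = 7800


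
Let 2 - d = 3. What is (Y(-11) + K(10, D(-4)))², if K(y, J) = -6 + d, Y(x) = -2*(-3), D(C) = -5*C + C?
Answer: 1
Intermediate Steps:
d = -1 (d = 2 - 1*3 = 2 - 3 = -1)
D(C) = -4*C
Y(x) = 6
K(y, J) = -7 (K(y, J) = -6 - 1 = -7)
(Y(-11) + K(10, D(-4)))² = (6 - 7)² = (-1)² = 1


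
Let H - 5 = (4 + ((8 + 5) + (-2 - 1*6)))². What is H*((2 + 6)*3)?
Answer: 2064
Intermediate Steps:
H = 86 (H = 5 + (4 + ((8 + 5) + (-2 - 1*6)))² = 5 + (4 + (13 + (-2 - 6)))² = 5 + (4 + (13 - 8))² = 5 + (4 + 5)² = 5 + 9² = 5 + 81 = 86)
H*((2 + 6)*3) = 86*((2 + 6)*3) = 86*(8*3) = 86*24 = 2064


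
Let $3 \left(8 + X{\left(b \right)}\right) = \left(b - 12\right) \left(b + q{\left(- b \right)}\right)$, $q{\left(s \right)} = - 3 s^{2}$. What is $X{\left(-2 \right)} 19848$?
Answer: $1137952$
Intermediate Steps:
$X{\left(b \right)} = -8 + \frac{\left(-12 + b\right) \left(b - 3 b^{2}\right)}{3}$ ($X{\left(b \right)} = -8 + \frac{\left(b - 12\right) \left(b - 3 \left(- b\right)^{2}\right)}{3} = -8 + \frac{\left(-12 + b\right) \left(b - 3 b^{2}\right)}{3}$)
$X{\left(-2 \right)} 19848 = \left(-8 - \left(-2\right)^{3} - -8 + \frac{37 \left(-2\right)^{2}}{3}\right) 19848 = \left(-8 - -8 + 8 + \frac{37}{3} \cdot 4\right) 19848 = \left(-8 + 8 + 8 + \frac{148}{3}\right) 19848 = \frac{172}{3} \cdot 19848 = 1137952$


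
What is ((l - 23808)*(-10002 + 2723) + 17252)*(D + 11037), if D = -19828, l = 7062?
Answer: -1071722994326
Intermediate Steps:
((l - 23808)*(-10002 + 2723) + 17252)*(D + 11037) = ((7062 - 23808)*(-10002 + 2723) + 17252)*(-19828 + 11037) = (-16746*(-7279) + 17252)*(-8791) = (121894134 + 17252)*(-8791) = 121911386*(-8791) = -1071722994326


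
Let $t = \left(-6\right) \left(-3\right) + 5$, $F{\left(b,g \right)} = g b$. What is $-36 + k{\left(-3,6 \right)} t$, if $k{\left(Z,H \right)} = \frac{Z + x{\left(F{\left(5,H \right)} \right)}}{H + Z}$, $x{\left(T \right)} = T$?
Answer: $171$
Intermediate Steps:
$F{\left(b,g \right)} = b g$
$k{\left(Z,H \right)} = \frac{Z + 5 H}{H + Z}$
$t = 23$ ($t = 18 + 5 = 23$)
$-36 + k{\left(-3,6 \right)} t = -36 + \frac{-3 + 5 \cdot 6}{6 - 3} \cdot 23 = -36 + \frac{-3 + 30}{3} \cdot 23 = -36 + \frac{1}{3} \cdot 27 \cdot 23 = -36 + 9 \cdot 23 = -36 + 207 = 171$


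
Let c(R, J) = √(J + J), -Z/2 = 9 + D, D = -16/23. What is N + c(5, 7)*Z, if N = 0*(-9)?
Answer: -382*√14/23 ≈ -62.144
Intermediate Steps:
D = -16/23 (D = -16*1/23 = -16/23 ≈ -0.69565)
N = 0
Z = -382/23 (Z = -2*(9 - 16/23) = -2*191/23 = -382/23 ≈ -16.609)
c(R, J) = √2*√J (c(R, J) = √(2*J) = √2*√J)
N + c(5, 7)*Z = 0 + (√2*√7)*(-382/23) = 0 + √14*(-382/23) = 0 - 382*√14/23 = -382*√14/23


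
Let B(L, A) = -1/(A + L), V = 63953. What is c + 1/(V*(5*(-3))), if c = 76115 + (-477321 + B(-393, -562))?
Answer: -73511107574402/183225345 ≈ -4.0121e+5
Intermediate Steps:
c = -383151729/955 (c = 76115 + (-477321 - 1/(-562 - 393)) = 76115 + (-477321 - 1/(-955)) = 76115 + (-477321 - 1*(-1/955)) = 76115 + (-477321 + 1/955) = 76115 - 455841554/955 = -383151729/955 ≈ -4.0121e+5)
c + 1/(V*(5*(-3))) = -383151729/955 + 1/(63953*(5*(-3))) = -383151729/955 + 1/(63953*(-15)) = -383151729/955 + 1/(-959295) = -383151729/955 - 1/959295 = -73511107574402/183225345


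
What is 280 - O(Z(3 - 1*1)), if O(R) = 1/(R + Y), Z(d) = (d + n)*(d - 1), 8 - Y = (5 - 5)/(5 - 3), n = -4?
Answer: 1679/6 ≈ 279.83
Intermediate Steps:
Y = 8 (Y = 8 - (5 - 5)/(5 - 3) = 8 - 0/2 = 8 - 1*0 = 8 + 0 = 8)
Z(d) = (-1 + d)*(-4 + d) (Z(d) = (d - 4)*(d - 1) = (-4 + d)*(-1 + d) = (-1 + d)*(-4 + d))
O(R) = 1/(8 + R) (O(R) = 1/(R + 8) = 1/(8 + R))
280 - O(Z(3 - 1*1)) = 280 - 1/(8 + (4 + (3 - 1*1)**2 - 5*(3 - 1*1))) = 280 - 1/(8 + (4 + (3 - 1)**2 - 5*(3 - 1))) = 280 - 1/(8 + (4 + 2**2 - 5*2)) = 280 - 1/(8 + (4 + 4 - 10)) = 280 - 1/(8 - 2) = 280 - 1/6 = 1679/6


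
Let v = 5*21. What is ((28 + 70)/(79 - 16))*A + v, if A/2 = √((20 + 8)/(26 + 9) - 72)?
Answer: 105 + 56*I*√445/45 ≈ 105.0 + 26.252*I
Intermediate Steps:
v = 105
A = 4*I*√445/5 (A = 2*√((20 + 8)/(26 + 9) - 72) = 2*√(28/35 - 72) = 2*√(28*(1/35) - 72) = 2*√(⅘ - 72) = 2*√(-356/5) = 2*(2*I*√445/5) = 4*I*√445/5 ≈ 16.876*I)
((28 + 70)/(79 - 16))*A + v = ((28 + 70)/(79 - 16))*(4*I*√445/5) + 105 = (98/63)*(4*I*√445/5) + 105 = (98*(1/63))*(4*I*√445/5) + 105 = 14*(4*I*√445/5)/9 + 105 = 56*I*√445/45 + 105 = 105 + 56*I*√445/45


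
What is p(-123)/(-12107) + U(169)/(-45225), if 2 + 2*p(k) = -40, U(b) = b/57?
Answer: 52088242/31209727275 ≈ 0.0016690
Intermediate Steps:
U(b) = b/57 (U(b) = b*(1/57) = b/57)
p(k) = -21 (p(k) = -1 + (½)*(-40) = -1 - 20 = -21)
p(-123)/(-12107) + U(169)/(-45225) = -21/(-12107) + ((1/57)*169)/(-45225) = -21*(-1/12107) + (169/57)*(-1/45225) = 21/12107 - 169/2577825 = 52088242/31209727275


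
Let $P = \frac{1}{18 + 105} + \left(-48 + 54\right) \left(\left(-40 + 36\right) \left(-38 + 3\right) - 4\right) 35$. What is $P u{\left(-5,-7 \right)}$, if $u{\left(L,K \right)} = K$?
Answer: $- \frac{24590167}{123} \approx -1.9992 \cdot 10^{5}$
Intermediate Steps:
$P = \frac{3512881}{123}$ ($P = \frac{1}{123} + 6 \left(\left(-4\right) \left(-35\right) - 4\right) 35 = \frac{1}{123} + 6 \left(140 - 4\right) 35 = \frac{1}{123} + 6 \cdot 136 \cdot 35 = \frac{1}{123} + 816 \cdot 35 = \frac{1}{123} + 28560 = \frac{3512881}{123} \approx 28560.0$)
$P u{\left(-5,-7 \right)} = \frac{3512881}{123} \left(-7\right) = - \frac{24590167}{123}$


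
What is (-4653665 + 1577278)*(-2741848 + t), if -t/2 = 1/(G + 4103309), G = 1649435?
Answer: 24262156236799313859/2876372 ≈ 8.4350e+12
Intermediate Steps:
t = -1/2876372 (t = -2/(1649435 + 4103309) = -2/5752744 = -2*1/5752744 = -1/2876372 ≈ -3.4766e-7)
(-4653665 + 1577278)*(-2741848 + t) = (-4653665 + 1577278)*(-2741848 - 1/2876372) = -3076387*(-7886574815457/2876372) = 24262156236799313859/2876372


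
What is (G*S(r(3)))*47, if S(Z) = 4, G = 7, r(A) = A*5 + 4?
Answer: 1316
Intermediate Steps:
r(A) = 4 + 5*A (r(A) = 5*A + 4 = 4 + 5*A)
(G*S(r(3)))*47 = (7*4)*47 = 28*47 = 1316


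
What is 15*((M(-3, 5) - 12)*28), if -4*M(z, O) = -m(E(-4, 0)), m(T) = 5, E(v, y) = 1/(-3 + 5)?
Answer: -4515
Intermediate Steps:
E(v, y) = 1/2
M(z, O) = 5/4 (M(z, O) = -(-1)*5/4 = -1/4*(-5) = 5/4)
15*((M(-3, 5) - 12)*28) = 15*((5/4 - 12)*28) = 15*(-43/4*28) = 15*(-301) = -4515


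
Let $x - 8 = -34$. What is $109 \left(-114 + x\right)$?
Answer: $-15260$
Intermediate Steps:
$x = -26$ ($x = 8 - 34 = -26$)
$109 \left(-114 + x\right) = 109 \left(-114 - 26\right) = 109 \left(-140\right) = -15260$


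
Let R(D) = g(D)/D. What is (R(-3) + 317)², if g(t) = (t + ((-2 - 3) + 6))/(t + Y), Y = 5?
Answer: 906304/9 ≈ 1.0070e+5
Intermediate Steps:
g(t) = (1 + t)/(5 + t) (g(t) = (t + ((-2 - 3) + 6))/(t + 5) = (t + (-5 + 6))/(5 + t) = (t + 1)/(5 + t) = (1 + t)/(5 + t))
R(D) = (1 + D)/(D*(5 + D)) (R(D) = ((1 + D)/(5 + D))/D = (1 + D)/(D*(5 + D)))
(R(-3) + 317)² = ((1 - 3)/((-3)*(5 - 3)) + 317)² = (-⅓*(-2)/2 + 317)² = (-⅓*½*(-2) + 317)² = (⅓ + 317)² = (952/3)² = 906304/9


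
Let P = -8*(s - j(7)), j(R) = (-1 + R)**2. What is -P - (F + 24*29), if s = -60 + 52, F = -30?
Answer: -1018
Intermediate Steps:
s = -8
P = 352 (P = -8*(-8 - (-1 + 7)**2) = -8*(-8 - 1*6**2) = -8*(-8 - 1*36) = -8*(-8 - 36) = -8*(-44) = 352)
-P - (F + 24*29) = -1*352 - (-30 + 24*29) = -352 - (-30 + 696) = -352 - 1*666 = -352 - 666 = -1018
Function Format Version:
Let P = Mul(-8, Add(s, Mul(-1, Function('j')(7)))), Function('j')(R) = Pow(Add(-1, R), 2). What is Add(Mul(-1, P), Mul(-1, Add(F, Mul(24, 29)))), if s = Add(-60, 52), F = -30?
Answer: -1018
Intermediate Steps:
s = -8
P = 352 (P = Mul(-8, Add(-8, Mul(-1, Pow(Add(-1, 7), 2)))) = Mul(-8, Add(-8, Mul(-1, Pow(6, 2)))) = Mul(-8, Add(-8, Mul(-1, 36))) = Mul(-8, Add(-8, -36)) = Mul(-8, -44) = 352)
Add(Mul(-1, P), Mul(-1, Add(F, Mul(24, 29)))) = Add(Mul(-1, 352), Mul(-1, Add(-30, Mul(24, 29)))) = Add(-352, Mul(-1, Add(-30, 696))) = Add(-352, Mul(-1, 666)) = Add(-352, -666) = -1018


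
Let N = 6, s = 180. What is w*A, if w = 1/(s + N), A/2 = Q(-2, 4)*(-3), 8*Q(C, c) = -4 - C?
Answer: 1/124 ≈ 0.0080645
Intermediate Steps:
Q(C, c) = -½ - C/8 (Q(C, c) = (-4 - C)/8 = -½ - C/8)
A = 3/2 (A = 2*((-½ - ⅛*(-2))*(-3)) = 2*((-½ + ¼)*(-3)) = 2*(-¼*(-3)) = 2*(¾) = 3/2 ≈ 1.5000)
w = 1/186 (w = 1/(180 + 6) = 1/186 ≈ 0.0053763)
w*A = (1/186)*(3/2) = 1/124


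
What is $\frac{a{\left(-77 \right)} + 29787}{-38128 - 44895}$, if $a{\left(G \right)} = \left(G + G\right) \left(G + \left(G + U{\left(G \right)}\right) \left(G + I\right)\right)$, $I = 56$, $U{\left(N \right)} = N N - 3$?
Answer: $- \frac{18957311}{83023} \approx -228.34$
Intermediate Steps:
$U{\left(N \right)} = -3 + N^{2}$ ($U{\left(N \right)} = N^{2} - 3 = -3 + N^{2}$)
$a{\left(G \right)} = 2 G \left(G + \left(56 + G\right) \left(-3 + G + G^{2}\right)\right)$ ($a{\left(G \right)} = \left(G + G\right) \left(G + \left(G + \left(-3 + G^{2}\right)\right) \left(G + 56\right)\right) = 2 G \left(G + \left(-3 + G + G^{2}\right) \left(56 + G\right)\right) = 2 G \left(G + \left(56 + G\right) \left(-3 + G + G^{2}\right)\right)$)
$\frac{a{\left(-77 \right)} + 29787}{-38128 - 44895} = \frac{2 \left(-77\right) \left(-168 + \left(-77\right)^{3} + 54 \left(-77\right) + 57 \left(-77\right)^{2}\right) + 29787}{-38128 - 44895} = \frac{2 \left(-77\right) \left(-168 - 456533 - 4158 + 57 \cdot 5929\right) + 29787}{-83023} = \left(2 \left(-77\right) \left(-168 - 456533 - 4158 + 337953\right) + 29787\right) \left(- \frac{1}{83023}\right) = \left(2 \left(-77\right) \left(-122906\right) + 29787\right) \left(- \frac{1}{83023}\right) = \left(18927524 + 29787\right) \left(- \frac{1}{83023}\right) = 18957311 \left(- \frac{1}{83023}\right) = - \frac{18957311}{83023}$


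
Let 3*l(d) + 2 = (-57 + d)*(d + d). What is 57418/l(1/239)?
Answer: -1639886789/23581 ≈ -69543.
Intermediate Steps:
l(d) = -⅔ + 2*d*(-57 + d)/3 (l(d) = -⅔ + ((-57 + d)*(d + d))/3 = -⅔ + ((-57 + d)*(2*d))/3 = -⅔ + (2*d*(-57 + d))/3 = -⅔ + 2*d*(-57 + d)/3)
57418/l(1/239) = 57418/(-⅔ - 38/239 + 2*(1/239)²/3) = 57418/(-⅔ - 38*1/239 + 2*(1/239)²/3) = 57418/(-⅔ - 38/239 + (⅔)*(1/57121)) = 57418/(-⅔ - 38/239 + 2/171363) = 57418/(-47162/57121) = 57418*(-57121/47162) = -1639886789/23581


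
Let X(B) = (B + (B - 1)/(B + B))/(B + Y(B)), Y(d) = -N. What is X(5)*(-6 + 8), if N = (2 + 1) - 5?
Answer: 54/35 ≈ 1.5429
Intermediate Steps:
N = -2 (N = 3 - 5 = -2)
Y(d) = 2 (Y(d) = -1*(-2) = 2)
X(B) = (B + (-1 + B)/(2*B))/(2 + B) (X(B) = (B + (B - 1)/(B + B))/(B + 2) = (B + (-1 + B)/((2*B)))/(2 + B) = (B + (-1 + B)*(1/(2*B)))/(2 + B) = (B + (-1 + B)/(2*B))/(2 + B))
X(5)*(-6 + 8) = ((½)*(-1 + 5 + 2*5²)/(5*(2 + 5)))*(-6 + 8) = ((½)*(⅕)*(-1 + 5 + 2*25)/7)*2 = ((½)*(⅕)*(⅐)*(-1 + 5 + 50))*2 = ((½)*(⅕)*(⅐)*54)*2 = (27/35)*2 = 54/35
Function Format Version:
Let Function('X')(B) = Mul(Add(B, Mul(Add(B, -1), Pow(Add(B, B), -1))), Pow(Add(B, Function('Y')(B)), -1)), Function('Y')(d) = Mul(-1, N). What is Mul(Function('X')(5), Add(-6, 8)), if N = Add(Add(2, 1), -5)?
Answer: Rational(54, 35) ≈ 1.5429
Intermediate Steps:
N = -2 (N = Add(3, -5) = -2)
Function('Y')(d) = 2 (Function('Y')(d) = Mul(-1, -2) = 2)
Function('X')(B) = Mul(Pow(Add(2, B), -1), Add(B, Mul(Rational(1, 2), Pow(B, -1), Add(-1, B)))) (Function('X')(B) = Mul(Add(B, Mul(Add(B, -1), Pow(Add(B, B), -1))), Pow(Add(B, 2), -1)) = Mul(Add(B, Mul(Add(-1, B), Pow(Mul(2, B), -1))), Pow(Add(2, B), -1)) = Mul(Add(B, Mul(Add(-1, B), Mul(Rational(1, 2), Pow(B, -1)))), Pow(Add(2, B), -1)) = Mul(Add(B, Mul(Rational(1, 2), Pow(B, -1), Add(-1, B))), Pow(Add(2, B), -1)) = Mul(Pow(Add(2, B), -1), Add(B, Mul(Rational(1, 2), Pow(B, -1), Add(-1, B)))))
Mul(Function('X')(5), Add(-6, 8)) = Mul(Mul(Rational(1, 2), Pow(5, -1), Pow(Add(2, 5), -1), Add(-1, 5, Mul(2, Pow(5, 2)))), Add(-6, 8)) = Mul(Mul(Rational(1, 2), Rational(1, 5), Pow(7, -1), Add(-1, 5, Mul(2, 25))), 2) = Mul(Mul(Rational(1, 2), Rational(1, 5), Rational(1, 7), Add(-1, 5, 50)), 2) = Mul(Mul(Rational(1, 2), Rational(1, 5), Rational(1, 7), 54), 2) = Mul(Rational(27, 35), 2) = Rational(54, 35)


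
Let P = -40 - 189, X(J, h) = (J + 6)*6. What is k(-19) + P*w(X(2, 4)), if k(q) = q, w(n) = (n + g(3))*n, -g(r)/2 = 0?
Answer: -527635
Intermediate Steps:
g(r) = 0 (g(r) = -2*0 = 0)
X(J, h) = 36 + 6*J (X(J, h) = (6 + J)*6 = 36 + 6*J)
P = -229
w(n) = n**2 (w(n) = (n + 0)*n = n*n = n**2)
k(-19) + P*w(X(2, 4)) = -19 - 229*(36 + 6*2)**2 = -19 - 229*(36 + 12)**2 = -19 - 229*48**2 = -19 - 229*2304 = -19 - 527616 = -527635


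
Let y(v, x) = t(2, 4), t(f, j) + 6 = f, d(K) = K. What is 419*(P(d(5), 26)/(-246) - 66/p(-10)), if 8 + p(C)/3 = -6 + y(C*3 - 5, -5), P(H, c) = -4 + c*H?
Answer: 109778/369 ≈ 297.50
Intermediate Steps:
t(f, j) = -6 + f
y(v, x) = -4 (y(v, x) = -6 + 2 = -4)
P(H, c) = -4 + H*c
p(C) = -54 (p(C) = -24 + 3*(-6 - 4) = -24 + 3*(-10) = -24 - 30 = -54)
419*(P(d(5), 26)/(-246) - 66/p(-10)) = 419*((-4 + 5*26)/(-246) - 66/(-54)) = 419*((-4 + 130)*(-1/246) - 66*(-1/54)) = 419*(126*(-1/246) + 11/9) = 419*(-21/41 + 11/9) = 419*(262/369) = 109778/369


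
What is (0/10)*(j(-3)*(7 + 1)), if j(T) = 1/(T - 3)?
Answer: 0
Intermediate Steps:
j(T) = 1/(-3 + T)
(0/10)*(j(-3)*(7 + 1)) = (0/10)*((7 + 1)/(-3 - 3)) = (0*(⅒))*(8/(-6)) = 0*(-⅙*8) = 0*(-4/3) = 0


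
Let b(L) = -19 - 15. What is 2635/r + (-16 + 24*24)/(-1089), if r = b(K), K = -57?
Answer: -169915/2178 ≈ -78.014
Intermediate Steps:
b(L) = -34
r = -34
2635/r + (-16 + 24*24)/(-1089) = 2635/(-34) + (-16 + 24*24)/(-1089) = 2635*(-1/34) + (-16 + 576)*(-1/1089) = -155/2 + 560*(-1/1089) = -155/2 - 560/1089 = -169915/2178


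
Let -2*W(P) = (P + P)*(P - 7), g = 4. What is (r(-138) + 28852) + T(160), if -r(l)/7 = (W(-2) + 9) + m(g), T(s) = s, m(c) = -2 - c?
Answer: 29117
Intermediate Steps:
W(P) = -P*(-7 + P) (W(P) = -(P + P)*(P - 7)/2 = -2*P*(-7 + P)/2 = -P*(-7 + P))
r(l) = 105 (r(l) = -7*((-2*(7 - 1*(-2)) + 9) + (-2 - 1*4)) = -7*((-2*(7 + 2) + 9) + (-2 - 4)) = -7*((-2*9 + 9) - 6) = -7*((-18 + 9) - 6) = -7*(-9 - 6) = -7*(-15) = 105)
(r(-138) + 28852) + T(160) = (105 + 28852) + 160 = 28957 + 160 = 29117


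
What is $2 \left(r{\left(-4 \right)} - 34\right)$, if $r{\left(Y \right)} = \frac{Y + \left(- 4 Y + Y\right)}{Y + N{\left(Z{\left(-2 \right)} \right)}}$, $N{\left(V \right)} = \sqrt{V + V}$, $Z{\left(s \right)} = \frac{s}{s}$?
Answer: $- \frac{508}{7} - \frac{8 \sqrt{2}}{7} \approx -74.188$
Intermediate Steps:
$Z{\left(s \right)} = 1$
$N{\left(V \right)} = \sqrt{2} \sqrt{V}$ ($N{\left(V \right)} = \sqrt{2 V} = \sqrt{2} \sqrt{V}$)
$r{\left(Y \right)} = - \frac{2 Y}{Y + \sqrt{2}}$ ($r{\left(Y \right)} = \frac{Y + \left(- 4 Y + Y\right)}{Y + \sqrt{2} \sqrt{1}} = \frac{Y - 3 Y}{Y + \sqrt{2} \cdot 1} = \frac{\left(-2\right) Y}{Y + \sqrt{2}} = - \frac{2 Y}{Y + \sqrt{2}}$)
$2 \left(r{\left(-4 \right)} - 34\right) = 2 \left(\left(-2\right) \left(-4\right) \frac{1}{-4 + \sqrt{2}} - 34\right) = 2 \left(\frac{8}{-4 + \sqrt{2}} - 34\right) = 2 \left(-34 + \frac{8}{-4 + \sqrt{2}}\right) = -68 + \frac{16}{-4 + \sqrt{2}}$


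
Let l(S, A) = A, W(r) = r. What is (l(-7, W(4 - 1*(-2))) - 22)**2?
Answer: 256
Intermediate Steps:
(l(-7, W(4 - 1*(-2))) - 22)**2 = ((4 - 1*(-2)) - 22)**2 = ((4 + 2) - 22)**2 = (6 - 22)**2 = (-16)**2 = 256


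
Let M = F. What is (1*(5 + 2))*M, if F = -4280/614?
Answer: -14980/307 ≈ -48.795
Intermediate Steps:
F = -2140/307 (F = -4280*1/614 = -2140/307 ≈ -6.9707)
M = -2140/307 ≈ -6.9707
(1*(5 + 2))*M = (1*(5 + 2))*(-2140/307) = (1*7)*(-2140/307) = 7*(-2140/307) = -14980/307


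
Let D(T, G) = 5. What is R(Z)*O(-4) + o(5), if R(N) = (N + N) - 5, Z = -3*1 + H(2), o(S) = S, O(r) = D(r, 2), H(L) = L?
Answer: -30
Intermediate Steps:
O(r) = 5
Z = -1 (Z = -3*1 + 2 = -3 + 2 = -1)
R(N) = -5 + 2*N (R(N) = 2*N - 5 = -5 + 2*N)
R(Z)*O(-4) + o(5) = (-5 + 2*(-1))*5 + 5 = (-5 - 2)*5 + 5 = -7*5 + 5 = -35 + 5 = -30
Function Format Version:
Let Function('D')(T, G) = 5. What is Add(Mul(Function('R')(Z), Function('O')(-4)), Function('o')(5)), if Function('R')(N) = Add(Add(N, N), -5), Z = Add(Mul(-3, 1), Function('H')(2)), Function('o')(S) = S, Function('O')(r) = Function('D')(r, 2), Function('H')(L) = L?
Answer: -30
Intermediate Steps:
Function('O')(r) = 5
Z = -1 (Z = Add(Mul(-3, 1), 2) = Add(-3, 2) = -1)
Function('R')(N) = Add(-5, Mul(2, N)) (Function('R')(N) = Add(Mul(2, N), -5) = Add(-5, Mul(2, N)))
Add(Mul(Function('R')(Z), Function('O')(-4)), Function('o')(5)) = Add(Mul(Add(-5, Mul(2, -1)), 5), 5) = Add(Mul(Add(-5, -2), 5), 5) = Add(Mul(-7, 5), 5) = Add(-35, 5) = -30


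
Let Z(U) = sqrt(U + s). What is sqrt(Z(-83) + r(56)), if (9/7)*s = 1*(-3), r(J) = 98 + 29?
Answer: sqrt(1143 + 48*I*sqrt(3))/3 ≈ 11.277 + 0.40958*I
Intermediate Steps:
r(J) = 127
s = -7/3 (s = 7*(1*(-3))/9 = (7/9)*(-3) = -7/3 ≈ -2.3333)
Z(U) = sqrt(-7/3 + U) (Z(U) = sqrt(U - 7/3) = sqrt(-7/3 + U))
sqrt(Z(-83) + r(56)) = sqrt(sqrt(-21 + 9*(-83))/3 + 127) = sqrt(sqrt(-21 - 747)/3 + 127) = sqrt(sqrt(-768)/3 + 127) = sqrt((16*I*sqrt(3))/3 + 127) = sqrt(16*I*sqrt(3)/3 + 127) = sqrt(127 + 16*I*sqrt(3)/3)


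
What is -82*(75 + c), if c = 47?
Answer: -10004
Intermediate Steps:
-82*(75 + c) = -82*(75 + 47) = -82*122 = -10004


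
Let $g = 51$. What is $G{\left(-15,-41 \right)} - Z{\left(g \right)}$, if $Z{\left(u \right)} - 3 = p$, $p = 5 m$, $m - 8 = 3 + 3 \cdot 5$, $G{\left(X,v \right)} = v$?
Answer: $-174$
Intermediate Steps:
$m = 26$ ($m = 8 + \left(3 + 3 \cdot 5\right) = 8 + \left(3 + 15\right) = 8 + 18 = 26$)
$p = 130$ ($p = 5 \cdot 26 = 130$)
$Z{\left(u \right)} = 133$ ($Z{\left(u \right)} = 3 + 130 = 133$)
$G{\left(-15,-41 \right)} - Z{\left(g \right)} = -41 - 133 = -174$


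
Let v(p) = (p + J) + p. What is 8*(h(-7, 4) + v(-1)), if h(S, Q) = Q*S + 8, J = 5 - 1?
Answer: -144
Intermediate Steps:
J = 4
h(S, Q) = 8 + Q*S
v(p) = 4 + 2*p (v(p) = (p + 4) + p = (4 + p) + p = 4 + 2*p)
8*(h(-7, 4) + v(-1)) = 8*((8 + 4*(-7)) + (4 + 2*(-1))) = 8*((8 - 28) + (4 - 2)) = 8*(-20 + 2) = 8*(-18) = -144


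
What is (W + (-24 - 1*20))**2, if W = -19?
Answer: 3969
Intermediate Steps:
(W + (-24 - 1*20))**2 = (-19 + (-24 - 1*20))**2 = (-19 + (-24 - 20))**2 = (-19 - 44)**2 = (-63)**2 = 3969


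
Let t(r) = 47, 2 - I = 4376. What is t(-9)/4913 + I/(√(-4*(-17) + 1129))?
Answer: 47/4913 - 1458*√133/133 ≈ -126.42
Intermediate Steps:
I = -4374 (I = 2 - 1*4376 = 2 - 4376 = -4374)
t(-9)/4913 + I/(√(-4*(-17) + 1129)) = 47/4913 - 4374/√(-4*(-17) + 1129) = 47*(1/4913) - 4374/√(68 + 1129) = 47/4913 - 4374*√133/399 = 47/4913 - 1458*√133/133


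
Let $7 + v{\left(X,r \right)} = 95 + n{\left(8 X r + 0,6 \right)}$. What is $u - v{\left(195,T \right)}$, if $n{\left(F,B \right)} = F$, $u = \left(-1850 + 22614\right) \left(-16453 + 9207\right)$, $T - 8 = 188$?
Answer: $-150761792$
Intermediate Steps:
$T = 196$ ($T = 8 + 188 = 196$)
$u = -150455944$ ($u = 20764 \left(-7246\right) = -150455944$)
$v{\left(X,r \right)} = 88 + 8 X r$ ($v{\left(X,r \right)} = -7 + \left(95 + \left(8 X r + 0\right)\right) = -7 + \left(95 + 8 X r\right) = 88 + 8 X r$)
$u - v{\left(195,T \right)} = -150455944 - \left(88 + 8 \cdot 195 \cdot 196\right) = -150455944 - \left(88 + 305760\right) = -150455944 - 305848 = -150761792$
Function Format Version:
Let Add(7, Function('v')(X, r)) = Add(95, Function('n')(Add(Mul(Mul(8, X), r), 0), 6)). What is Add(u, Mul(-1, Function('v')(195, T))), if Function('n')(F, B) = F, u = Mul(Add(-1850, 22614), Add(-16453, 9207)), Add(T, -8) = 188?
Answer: -150761792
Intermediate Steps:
T = 196 (T = Add(8, 188) = 196)
u = -150455944 (u = Mul(20764, -7246) = -150455944)
Function('v')(X, r) = Add(88, Mul(8, X, r)) (Function('v')(X, r) = Add(-7, Add(95, Add(Mul(Mul(8, X), r), 0))) = Add(-7, Add(95, Add(Mul(8, X, r), 0))) = Add(-7, Add(95, Mul(8, X, r))) = Add(88, Mul(8, X, r)))
Add(u, Mul(-1, Function('v')(195, T))) = Add(-150455944, Mul(-1, Add(88, Mul(8, 195, 196)))) = Add(-150455944, Mul(-1, Add(88, 305760))) = Add(-150455944, Mul(-1, 305848)) = Add(-150455944, -305848) = -150761792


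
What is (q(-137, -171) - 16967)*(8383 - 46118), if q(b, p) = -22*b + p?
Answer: 532969140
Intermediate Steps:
q(b, p) = p - 22*b
(q(-137, -171) - 16967)*(8383 - 46118) = ((-171 - 22*(-137)) - 16967)*(8383 - 46118) = ((-171 + 3014) - 16967)*(-37735) = (2843 - 16967)*(-37735) = -14124*(-37735) = 532969140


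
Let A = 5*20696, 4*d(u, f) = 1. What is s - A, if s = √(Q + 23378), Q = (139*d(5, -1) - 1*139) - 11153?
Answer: -103480 + 3*√5387/2 ≈ -1.0337e+5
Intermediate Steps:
d(u, f) = ¼ (d(u, f) = (¼)*1 = ¼)
Q = -45029/4 (Q = (139*(¼) - 1*139) - 11153 = (139/4 - 139) - 11153 = -417/4 - 11153 = -45029/4 ≈ -11257.)
A = 103480
s = 3*√5387/2 (s = √(-45029/4 + 23378) = √(48483/4) = 3*√5387/2 ≈ 110.09)
s - A = 3*√5387/2 - 1*103480 = 3*√5387/2 - 103480 = -103480 + 3*√5387/2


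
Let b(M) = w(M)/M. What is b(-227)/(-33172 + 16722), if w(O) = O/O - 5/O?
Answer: 116/423826025 ≈ 2.7370e-7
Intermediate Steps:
w(O) = 1 - 5/O
b(M) = (-5 + M)/M**2 (b(M) = ((-5 + M)/M)/M = (-5 + M)/M**2)
b(-227)/(-33172 + 16722) = ((-5 - 227)/(-227)**2)/(-33172 + 16722) = ((1/51529)*(-232))/(-16450) = -232/51529*(-1/16450) = 116/423826025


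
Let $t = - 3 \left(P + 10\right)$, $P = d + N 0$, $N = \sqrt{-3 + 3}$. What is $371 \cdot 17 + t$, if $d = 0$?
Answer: $6277$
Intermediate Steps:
$N = 0$ ($N = \sqrt{0} = 0$)
$P = 0$ ($P = 0 + 0 \cdot 0 = 0 + 0 = 0$)
$t = -30$ ($t = - 3 \left(0 + 10\right) = \left(-3\right) 10 = -30$)
$371 \cdot 17 + t = 371 \cdot 17 - 30 = 6307 - 30 = 6277$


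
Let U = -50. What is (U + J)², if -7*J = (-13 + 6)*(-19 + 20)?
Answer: 2401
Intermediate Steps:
J = 1 (J = -(-13 + 6)*(-19 + 20)/7 = -(-1) = -⅐*(-7) = 1)
(U + J)² = (-50 + 1)² = (-49)² = 2401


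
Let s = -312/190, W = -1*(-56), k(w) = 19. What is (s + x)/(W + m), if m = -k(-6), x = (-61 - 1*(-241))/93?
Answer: 864/108965 ≈ 0.0079291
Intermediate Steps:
W = 56
x = 60/31 (x = (-61 + 241)*(1/93) = 180*(1/93) = 60/31 ≈ 1.9355)
m = -19 (m = -1*19 = -19)
s = -156/95 (s = -312*1/190 = -156/95 ≈ -1.6421)
(s + x)/(W + m) = (-156/95 + 60/31)/(56 - 19) = (864/2945)/37 = (864/2945)*(1/37) = 864/108965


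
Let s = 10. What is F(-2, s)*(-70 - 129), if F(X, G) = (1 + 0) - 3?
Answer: 398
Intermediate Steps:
F(X, G) = -2 (F(X, G) = 1 - 3 = -2)
F(-2, s)*(-70 - 129) = -2*(-70 - 129) = -2*(-199) = 398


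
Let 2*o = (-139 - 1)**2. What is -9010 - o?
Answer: -18810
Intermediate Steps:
o = 9800 (o = (-139 - 1)**2/2 = (1/2)*(-140)**2 = (1/2)*19600 = 9800)
-9010 - o = -9010 - 1*9800 = -9010 - 9800 = -18810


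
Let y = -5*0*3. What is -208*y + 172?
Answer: 172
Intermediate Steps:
y = 0 (y = 0*3 = 0)
-208*y + 172 = -208*0 + 172 = 0 + 172 = 172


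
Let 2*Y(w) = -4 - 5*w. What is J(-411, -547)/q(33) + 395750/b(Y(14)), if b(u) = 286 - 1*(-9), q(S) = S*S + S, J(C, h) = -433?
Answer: 88780753/66198 ≈ 1341.1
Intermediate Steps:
Y(w) = -2 - 5*w/2 (Y(w) = (-4 - 5*w)/2 = -2 - 5*w/2)
q(S) = S + S² (q(S) = S² + S = S + S²)
b(u) = 295 (b(u) = 286 + 9 = 295)
J(-411, -547)/q(33) + 395750/b(Y(14)) = -433*1/(33*(1 + 33)) + 395750/295 = -433/(33*34) + 395750*(1/295) = -433/1122 + 79150/59 = 88780753/66198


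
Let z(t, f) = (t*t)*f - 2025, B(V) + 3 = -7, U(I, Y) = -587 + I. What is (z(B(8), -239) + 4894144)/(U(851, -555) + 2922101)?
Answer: 4868219/2922365 ≈ 1.6658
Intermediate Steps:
B(V) = -10 (B(V) = -3 - 7 = -10)
z(t, f) = -2025 + f*t² (z(t, f) = t²*f - 2025 = f*t² - 2025 = -2025 + f*t²)
(z(B(8), -239) + 4894144)/(U(851, -555) + 2922101) = ((-2025 - 239*(-10)²) + 4894144)/((-587 + 851) + 2922101) = ((-2025 - 239*100) + 4894144)/(264 + 2922101) = ((-2025 - 23900) + 4894144)/2922365 = (-25925 + 4894144)*(1/2922365) = 4868219*(1/2922365) = 4868219/2922365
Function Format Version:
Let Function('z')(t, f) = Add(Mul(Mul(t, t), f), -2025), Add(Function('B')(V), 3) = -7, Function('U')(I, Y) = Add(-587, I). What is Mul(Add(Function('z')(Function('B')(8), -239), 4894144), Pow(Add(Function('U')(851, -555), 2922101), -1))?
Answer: Rational(4868219, 2922365) ≈ 1.6658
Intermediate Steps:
Function('B')(V) = -10 (Function('B')(V) = Add(-3, -7) = -10)
Function('z')(t, f) = Add(-2025, Mul(f, Pow(t, 2))) (Function('z')(t, f) = Add(Mul(Pow(t, 2), f), -2025) = Add(Mul(f, Pow(t, 2)), -2025) = Add(-2025, Mul(f, Pow(t, 2))))
Mul(Add(Function('z')(Function('B')(8), -239), 4894144), Pow(Add(Function('U')(851, -555), 2922101), -1)) = Mul(Add(Add(-2025, Mul(-239, Pow(-10, 2))), 4894144), Pow(Add(Add(-587, 851), 2922101), -1)) = Mul(Add(Add(-2025, Mul(-239, 100)), 4894144), Pow(Add(264, 2922101), -1)) = Mul(Add(Add(-2025, -23900), 4894144), Pow(2922365, -1)) = Mul(Add(-25925, 4894144), Rational(1, 2922365)) = Mul(4868219, Rational(1, 2922365)) = Rational(4868219, 2922365)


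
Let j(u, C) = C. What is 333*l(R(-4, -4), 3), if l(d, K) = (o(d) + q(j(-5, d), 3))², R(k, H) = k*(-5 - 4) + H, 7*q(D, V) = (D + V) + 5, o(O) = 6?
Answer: 2239092/49 ≈ 45696.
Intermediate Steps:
q(D, V) = 5/7 + D/7 + V/7 (q(D, V) = ((D + V) + 5)/7 = (5 + D + V)/7 = 5/7 + D/7 + V/7)
R(k, H) = H - 9*k (R(k, H) = k*(-9) + H = -9*k + H = H - 9*k)
l(d, K) = (50/7 + d/7)² (l(d, K) = (6 + (5/7 + d/7 + (⅐)*3))² = (6 + (5/7 + d/7 + 3/7))² = (6 + (8/7 + d/7))² = (50/7 + d/7)²)
333*l(R(-4, -4), 3) = 333*((50 + (-4 - 9*(-4)))²/49) = 333*((50 + (-4 + 36))²/49) = 333*((50 + 32)²/49) = 333*((1/49)*82²) = 333*((1/49)*6724) = 333*(6724/49) = 2239092/49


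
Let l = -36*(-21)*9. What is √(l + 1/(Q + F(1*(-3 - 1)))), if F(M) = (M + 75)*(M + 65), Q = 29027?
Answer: √7571192973214/33358 ≈ 82.486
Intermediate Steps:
F(M) = (65 + M)*(75 + M) (F(M) = (75 + M)*(65 + M) = (65 + M)*(75 + M))
l = 6804 (l = 756*9 = 6804)
√(l + 1/(Q + F(1*(-3 - 1)))) = √(6804 + 1/(29027 + (4875 + (1*(-3 - 1))² + 140*(1*(-3 - 1))))) = √(6804 + 1/(29027 + (4875 + (1*(-4))² + 140*(1*(-4))))) = √(6804 + 1/(29027 + (4875 + (-4)² + 140*(-4)))) = √(6804 + 1/(29027 + (4875 + 16 - 560))) = √(6804 + 1/(29027 + 4331)) = √(6804 + 1/33358) = √(226967833/33358) = √7571192973214/33358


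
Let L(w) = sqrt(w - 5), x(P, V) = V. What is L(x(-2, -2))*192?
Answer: 192*I*sqrt(7) ≈ 507.98*I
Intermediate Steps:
L(w) = sqrt(-5 + w)
L(x(-2, -2))*192 = sqrt(-5 - 2)*192 = sqrt(-7)*192 = (I*sqrt(7))*192 = 192*I*sqrt(7)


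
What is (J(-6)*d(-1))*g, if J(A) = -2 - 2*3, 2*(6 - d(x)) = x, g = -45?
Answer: 2340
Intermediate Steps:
d(x) = 6 - x/2
J(A) = -8 (J(A) = -2 - 6 = -8)
(J(-6)*d(-1))*g = -8*(6 - 1/2*(-1))*(-45) = -8*(6 + 1/2)*(-45) = -8*13/2*(-45) = -52*(-45) = 2340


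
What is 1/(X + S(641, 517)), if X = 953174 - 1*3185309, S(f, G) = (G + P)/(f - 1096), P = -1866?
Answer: -455/1015620076 ≈ -4.4800e-7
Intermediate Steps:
S(f, G) = (-1866 + G)/(-1096 + f) (S(f, G) = (G - 1866)/(f - 1096) = (-1866 + G)/(-1096 + f))
X = -2232135 (X = 953174 - 3185309 = -2232135)
1/(X + S(641, 517)) = 1/(-2232135 + (-1866 + 517)/(-1096 + 641)) = 1/(-2232135 - 1349/(-455)) = 1/(-2232135 - 1/455*(-1349)) = 1/(-2232135 + 1349/455) = 1/(-1015620076/455) = -455/1015620076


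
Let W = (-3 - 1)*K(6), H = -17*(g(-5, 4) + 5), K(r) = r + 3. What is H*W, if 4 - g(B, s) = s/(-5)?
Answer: 29988/5 ≈ 5997.6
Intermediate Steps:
g(B, s) = 4 + s/5 (g(B, s) = 4 - s/(-5) = 4 - s*(-1)/5 = 4 - (-1)*s/5 = 4 + s/5)
K(r) = 3 + r
H = -833/5 (H = -17*((4 + (1/5)*4) + 5) = -17*((4 + 4/5) + 5) = -17*(24/5 + 5) = -17*49/5 = -833/5 ≈ -166.60)
W = -36 (W = (-3 - 1)*(3 + 6) = -4*9 = -36)
H*W = -833/5*(-36) = 29988/5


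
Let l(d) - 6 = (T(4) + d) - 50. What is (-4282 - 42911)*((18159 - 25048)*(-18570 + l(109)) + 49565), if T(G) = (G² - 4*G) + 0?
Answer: -6018547358430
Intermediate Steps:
T(G) = G² - 4*G
l(d) = -44 + d (l(d) = 6 + ((4*(-4 + 4) + d) - 50) = 6 + ((4*0 + d) - 50) = 6 + ((0 + d) - 50) = 6 + (d - 50) = 6 + (-50 + d) = -44 + d)
(-4282 - 42911)*((18159 - 25048)*(-18570 + l(109)) + 49565) = (-4282 - 42911)*((18159 - 25048)*(-18570 + (-44 + 109)) + 49565) = -47193*(-6889*(-18570 + 65) + 49565) = -47193*(-6889*(-18505) + 49565) = -47193*(127480945 + 49565) = -47193*127530510 = -6018547358430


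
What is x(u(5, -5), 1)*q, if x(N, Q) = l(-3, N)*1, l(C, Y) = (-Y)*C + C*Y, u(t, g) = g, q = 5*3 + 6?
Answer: 0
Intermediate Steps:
q = 21 (q = 15 + 6 = 21)
l(C, Y) = 0 (l(C, Y) = -C*Y + C*Y = 0)
x(N, Q) = 0 (x(N, Q) = 0*1 = 0)
x(u(5, -5), 1)*q = 0*21 = 0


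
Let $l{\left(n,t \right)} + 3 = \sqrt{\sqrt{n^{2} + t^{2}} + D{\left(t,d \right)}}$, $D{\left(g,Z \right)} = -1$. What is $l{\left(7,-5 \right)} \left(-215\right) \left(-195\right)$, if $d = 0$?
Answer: $-125775 + 41925 \sqrt{-1 + \sqrt{74}} \approx -10178.0$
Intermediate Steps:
$l{\left(n,t \right)} = -3 + \sqrt{-1 + \sqrt{n^{2} + t^{2}}}$ ($l{\left(n,t \right)} = -3 + \sqrt{\sqrt{n^{2} + t^{2}} - 1} = -3 + \sqrt{-1 + \sqrt{n^{2} + t^{2}}}$)
$l{\left(7,-5 \right)} \left(-215\right) \left(-195\right) = \left(-3 + \sqrt{-1 + \sqrt{7^{2} + \left(-5\right)^{2}}}\right) \left(-215\right) \left(-195\right) = \left(-3 + \sqrt{-1 + \sqrt{49 + 25}}\right) \left(-215\right) \left(-195\right) = \left(-3 + \sqrt{-1 + \sqrt{74}}\right) \left(-215\right) \left(-195\right) = \left(645 - 215 \sqrt{-1 + \sqrt{74}}\right) \left(-195\right) = -125775 + 41925 \sqrt{-1 + \sqrt{74}}$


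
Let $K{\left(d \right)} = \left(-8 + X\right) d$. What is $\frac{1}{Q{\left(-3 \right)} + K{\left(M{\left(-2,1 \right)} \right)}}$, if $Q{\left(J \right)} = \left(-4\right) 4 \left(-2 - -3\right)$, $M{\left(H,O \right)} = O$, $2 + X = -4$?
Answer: $- \frac{1}{30} \approx -0.033333$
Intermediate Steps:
$X = -6$ ($X = -2 - 4 = -6$)
$Q{\left(J \right)} = -16$ ($Q{\left(J \right)} = - 16 \left(-2 + 3\right) = \left(-16\right) 1 = -16$)
$K{\left(d \right)} = - 14 d$ ($K{\left(d \right)} = \left(-8 - 6\right) d = - 14 d$)
$\frac{1}{Q{\left(-3 \right)} + K{\left(M{\left(-2,1 \right)} \right)}} = \frac{1}{-16 - 14} = \frac{1}{-30} = - \frac{1}{30}$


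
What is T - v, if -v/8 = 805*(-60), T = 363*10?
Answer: -382770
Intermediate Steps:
T = 3630
v = 386400 (v = -6440*(-60) = -8*(-48300) = 386400)
T - v = 3630 - 1*386400 = 3630 - 386400 = -382770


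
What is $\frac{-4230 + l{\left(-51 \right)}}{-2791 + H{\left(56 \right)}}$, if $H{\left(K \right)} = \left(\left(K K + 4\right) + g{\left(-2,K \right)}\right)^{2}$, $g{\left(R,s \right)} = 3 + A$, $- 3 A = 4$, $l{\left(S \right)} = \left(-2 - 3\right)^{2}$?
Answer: $- \frac{37845}{88805506} \approx -0.00042616$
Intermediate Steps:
$l{\left(S \right)} = 25$ ($l{\left(S \right)} = \left(-5\right)^{2} = 25$)
$A = - \frac{4}{3}$ ($A = \left(- \frac{1}{3}\right) 4 = - \frac{4}{3} \approx -1.3333$)
$g{\left(R,s \right)} = \frac{5}{3}$ ($g{\left(R,s \right)} = 3 - \frac{4}{3} = \frac{5}{3}$)
$H{\left(K \right)} = \left(\frac{17}{3} + K^{2}\right)^{2}$ ($H{\left(K \right)} = \left(\left(K K + 4\right) + \frac{5}{3}\right)^{2} = \left(\left(K^{2} + 4\right) + \frac{5}{3}\right)^{2} = \left(\left(4 + K^{2}\right) + \frac{5}{3}\right)^{2} = \left(\frac{17}{3} + K^{2}\right)^{2}$)
$\frac{-4230 + l{\left(-51 \right)}}{-2791 + H{\left(56 \right)}} = \frac{-4230 + 25}{-2791 + \frac{\left(17 + 3 \cdot 56^{2}\right)^{2}}{9}} = - \frac{4205}{-2791 + \frac{\left(17 + 3 \cdot 3136\right)^{2}}{9}} = - \frac{4205}{-2791 + \frac{\left(17 + 9408\right)^{2}}{9}} = - \frac{4205}{-2791 + \frac{9425^{2}}{9}} = - \frac{4205}{-2791 + \frac{1}{9} \cdot 88830625} = - \frac{4205}{-2791 + \frac{88830625}{9}} = - \frac{4205}{\frac{88805506}{9}} = \left(-4205\right) \frac{9}{88805506} = - \frac{37845}{88805506}$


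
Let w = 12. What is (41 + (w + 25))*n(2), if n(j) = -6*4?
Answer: -1872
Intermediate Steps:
n(j) = -24
(41 + (w + 25))*n(2) = (41 + (12 + 25))*(-24) = (41 + 37)*(-24) = 78*(-24) = -1872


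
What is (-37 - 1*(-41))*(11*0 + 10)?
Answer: 40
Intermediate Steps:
(-37 - 1*(-41))*(11*0 + 10) = (-37 + 41)*(0 + 10) = 4*10 = 40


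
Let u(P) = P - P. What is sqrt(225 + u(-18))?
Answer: 15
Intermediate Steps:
u(P) = 0
sqrt(225 + u(-18)) = sqrt(225 + 0) = sqrt(225) = 15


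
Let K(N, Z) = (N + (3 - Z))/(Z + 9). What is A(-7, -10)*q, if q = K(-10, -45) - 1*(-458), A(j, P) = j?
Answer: -57575/18 ≈ -3198.6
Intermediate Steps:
K(N, Z) = (3 + N - Z)/(9 + Z)
q = 8225/18 (q = (3 - 10 - 1*(-45))/(9 - 45) - 1*(-458) = (3 - 10 + 45)/(-36) + 458 = -1/36*38 + 458 = -19/18 + 458 = 8225/18 ≈ 456.94)
A(-7, -10)*q = -7*8225/18 = -57575/18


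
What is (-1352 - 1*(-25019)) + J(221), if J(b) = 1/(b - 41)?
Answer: 4260061/180 ≈ 23667.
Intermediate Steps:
J(b) = 1/(-41 + b)
(-1352 - 1*(-25019)) + J(221) = (-1352 - 1*(-25019)) + 1/(-41 + 221) = (-1352 + 25019) + 1/180 = 23667 + 1/180 = 4260061/180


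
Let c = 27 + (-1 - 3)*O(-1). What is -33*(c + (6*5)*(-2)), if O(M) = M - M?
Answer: 1089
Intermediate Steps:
O(M) = 0
c = 27 (c = 27 + (-1 - 3)*0 = 27 - 4*0 = 27 + 0 = 27)
-33*(c + (6*5)*(-2)) = -33*(27 + (6*5)*(-2)) = -33*(27 + 30*(-2)) = -33*(27 - 60) = -33*(-33) = 1089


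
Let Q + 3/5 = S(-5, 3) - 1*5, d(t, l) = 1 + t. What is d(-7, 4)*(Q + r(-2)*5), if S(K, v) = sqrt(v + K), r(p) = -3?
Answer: 618/5 - 6*I*sqrt(2) ≈ 123.6 - 8.4853*I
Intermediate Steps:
S(K, v) = sqrt(K + v)
Q = -28/5 + I*sqrt(2) (Q = -3/5 + (sqrt(-5 + 3) - 1*5) = -3/5 + (sqrt(-2) - 5) = -3/5 + (I*sqrt(2) - 5) = -3/5 + (-5 + I*sqrt(2)) = -28/5 + I*sqrt(2) ≈ -5.6 + 1.4142*I)
d(-7, 4)*(Q + r(-2)*5) = (1 - 7)*((-28/5 + I*sqrt(2)) - 3*5) = -6*((-28/5 + I*sqrt(2)) - 15) = -6*(-103/5 + I*sqrt(2)) = 618/5 - 6*I*sqrt(2)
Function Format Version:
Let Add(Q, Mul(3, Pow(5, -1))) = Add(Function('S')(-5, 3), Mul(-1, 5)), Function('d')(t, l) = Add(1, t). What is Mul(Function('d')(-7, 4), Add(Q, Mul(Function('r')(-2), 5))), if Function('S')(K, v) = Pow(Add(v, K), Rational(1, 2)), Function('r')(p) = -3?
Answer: Add(Rational(618, 5), Mul(-6, I, Pow(2, Rational(1, 2)))) ≈ Add(123.60, Mul(-8.4853, I))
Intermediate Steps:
Function('S')(K, v) = Pow(Add(K, v), Rational(1, 2))
Q = Add(Rational(-28, 5), Mul(I, Pow(2, Rational(1, 2)))) (Q = Add(Rational(-3, 5), Add(Pow(Add(-5, 3), Rational(1, 2)), Mul(-1, 5))) = Add(Rational(-3, 5), Add(Pow(-2, Rational(1, 2)), -5)) = Add(Rational(-3, 5), Add(Mul(I, Pow(2, Rational(1, 2))), -5)) = Add(Rational(-3, 5), Add(-5, Mul(I, Pow(2, Rational(1, 2))))) = Add(Rational(-28, 5), Mul(I, Pow(2, Rational(1, 2)))) ≈ Add(-5.6000, Mul(1.4142, I)))
Mul(Function('d')(-7, 4), Add(Q, Mul(Function('r')(-2), 5))) = Mul(Add(1, -7), Add(Add(Rational(-28, 5), Mul(I, Pow(2, Rational(1, 2)))), Mul(-3, 5))) = Mul(-6, Add(Add(Rational(-28, 5), Mul(I, Pow(2, Rational(1, 2)))), -15)) = Mul(-6, Add(Rational(-103, 5), Mul(I, Pow(2, Rational(1, 2))))) = Add(Rational(618, 5), Mul(-6, I, Pow(2, Rational(1, 2))))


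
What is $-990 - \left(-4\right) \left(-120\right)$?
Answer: $-1470$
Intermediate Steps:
$-990 - \left(-4\right) \left(-120\right) = -990 - 480 = -1470$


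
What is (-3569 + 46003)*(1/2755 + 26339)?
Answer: 3079178484564/2755 ≈ 1.1177e+9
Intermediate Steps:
(-3569 + 46003)*(1/2755 + 26339) = 42434*(1/2755 + 26339) = 42434*(72563946/2755) = 3079178484564/2755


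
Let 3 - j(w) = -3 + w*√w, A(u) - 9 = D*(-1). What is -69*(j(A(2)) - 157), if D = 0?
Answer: 12282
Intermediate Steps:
A(u) = 9 (A(u) = 9 + 0*(-1) = 9 + 0 = 9)
j(w) = 6 - w^(3/2) (j(w) = 3 - (-3 + w*√w) = 3 - (-3 + w^(3/2)) = 3 + (3 - w^(3/2)) = 6 - w^(3/2))
-69*(j(A(2)) - 157) = -69*((6 - 9^(3/2)) - 157) = -69*((6 - 1*27) - 157) = -69*((6 - 27) - 157) = -69*(-21 - 157) = -69*(-178) = 12282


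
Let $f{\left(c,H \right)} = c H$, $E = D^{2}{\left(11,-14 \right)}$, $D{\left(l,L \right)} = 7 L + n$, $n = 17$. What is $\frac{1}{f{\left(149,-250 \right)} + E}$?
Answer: $- \frac{1}{30689} \approx -3.2585 \cdot 10^{-5}$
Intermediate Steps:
$D{\left(l,L \right)} = 17 + 7 L$ ($D{\left(l,L \right)} = 7 L + 17 = 17 + 7 L$)
$E = 6561$ ($E = \left(17 + 7 \left(-14\right)\right)^{2} = \left(17 - 98\right)^{2} = \left(-81\right)^{2} = 6561$)
$f{\left(c,H \right)} = H c$
$\frac{1}{f{\left(149,-250 \right)} + E} = \frac{1}{\left(-250\right) 149 + 6561} = \frac{1}{-37250 + 6561} = \frac{1}{-30689} = - \frac{1}{30689}$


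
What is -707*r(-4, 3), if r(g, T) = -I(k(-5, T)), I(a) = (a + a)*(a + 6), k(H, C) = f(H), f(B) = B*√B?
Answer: -176750 - 42420*I*√5 ≈ -1.7675e+5 - 94854.0*I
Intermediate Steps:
f(B) = B^(3/2)
k(H, C) = H^(3/2)
I(a) = 2*a*(6 + a) (I(a) = (2*a)*(6 + a) = 2*a*(6 + a))
r(g, T) = 10*I*√5*(6 - 5*I*√5) (r(g, T) = -2*(-5)^(3/2)*(6 + (-5)^(3/2)) = -2*(-5*I*√5)*(6 - 5*I*√5) = -(-10)*I*√5*(6 - 5*I*√5) = 10*I*√5*(6 - 5*I*√5))
-707*r(-4, 3) = -707*(250 + 60*I*√5) = -176750 - 42420*I*√5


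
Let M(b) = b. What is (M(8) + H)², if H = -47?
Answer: 1521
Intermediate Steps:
(M(8) + H)² = (8 - 47)² = (-39)² = 1521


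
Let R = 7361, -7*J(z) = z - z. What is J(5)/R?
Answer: 0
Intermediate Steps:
J(z) = 0 (J(z) = -(z - z)/7 = -⅐*0 = 0)
J(5)/R = 0/7361 = 0*(1/7361) = 0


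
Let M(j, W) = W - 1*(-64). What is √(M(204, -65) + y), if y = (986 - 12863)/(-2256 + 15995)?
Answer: 4*I*√21996139/13739 ≈ 1.3655*I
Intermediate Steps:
M(j, W) = 64 + W (M(j, W) = W + 64 = 64 + W)
y = -11877/13739 ≈ -0.86447
√(M(204, -65) + y) = √((64 - 65) - 11877/13739) = √(-1 - 11877/13739) = √(-25616/13739) = 4*I*√21996139/13739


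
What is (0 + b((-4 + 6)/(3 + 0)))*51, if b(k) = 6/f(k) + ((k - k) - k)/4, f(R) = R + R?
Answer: 221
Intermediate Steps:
f(R) = 2*R
b(k) = 3/k - k/4 (b(k) = 6/((2*k)) + ((k - k) - k)/4 = 6*(1/(2*k)) + (0 - k)*(1/4) = 3/k - k*(1/4) = 3/k - k/4)
(0 + b((-4 + 6)/(3 + 0)))*51 = (0 + (3/(((-4 + 6)/(3 + 0))) - (-4 + 6)/(4*(3 + 0))))*51 = (0 + (3/((2/3)) - 1/(2*3)))*51 = (0 + (3/((2*(1/3))) - 1/(2*3)))*51 = (0 + (3/(2/3) - 1/4*2/3))*51 = (0 + (3*(3/2) - 1/6))*51 = (0 + (9/2 - 1/6))*51 = (0 + 13/3)*51 = (13/3)*51 = 221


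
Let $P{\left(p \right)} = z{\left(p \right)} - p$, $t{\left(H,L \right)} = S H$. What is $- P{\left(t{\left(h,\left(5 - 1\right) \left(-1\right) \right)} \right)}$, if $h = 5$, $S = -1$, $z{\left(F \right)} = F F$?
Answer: $-30$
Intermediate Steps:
$z{\left(F \right)} = F^{2}$
$t{\left(H,L \right)} = - H$
$P{\left(p \right)} = p^{2} - p$
$- P{\left(t{\left(h,\left(5 - 1\right) \left(-1\right) \right)} \right)} = - \left(-1\right) 5 \left(-1 - 5\right) = - \left(-5\right) \left(-1 - 5\right) = - \left(-5\right) \left(-6\right) = \left(-1\right) 30 = -30$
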